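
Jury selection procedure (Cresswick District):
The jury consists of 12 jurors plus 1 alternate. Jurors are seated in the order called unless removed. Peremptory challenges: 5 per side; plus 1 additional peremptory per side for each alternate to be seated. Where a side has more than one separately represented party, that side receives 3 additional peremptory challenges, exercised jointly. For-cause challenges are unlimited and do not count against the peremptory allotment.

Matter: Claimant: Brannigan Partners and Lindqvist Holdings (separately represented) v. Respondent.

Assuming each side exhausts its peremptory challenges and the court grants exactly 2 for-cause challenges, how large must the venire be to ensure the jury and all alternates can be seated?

30

Seats to fill: 12 + 1 alternates = 13.
Peremptories — Claimant: 5 + 1×1 + 3 = 9; Respondent: 5 + 1×1 = 6; total 15.
For-cause removals: 2.
Minimum venire: 13 + 15 + 2 = 30.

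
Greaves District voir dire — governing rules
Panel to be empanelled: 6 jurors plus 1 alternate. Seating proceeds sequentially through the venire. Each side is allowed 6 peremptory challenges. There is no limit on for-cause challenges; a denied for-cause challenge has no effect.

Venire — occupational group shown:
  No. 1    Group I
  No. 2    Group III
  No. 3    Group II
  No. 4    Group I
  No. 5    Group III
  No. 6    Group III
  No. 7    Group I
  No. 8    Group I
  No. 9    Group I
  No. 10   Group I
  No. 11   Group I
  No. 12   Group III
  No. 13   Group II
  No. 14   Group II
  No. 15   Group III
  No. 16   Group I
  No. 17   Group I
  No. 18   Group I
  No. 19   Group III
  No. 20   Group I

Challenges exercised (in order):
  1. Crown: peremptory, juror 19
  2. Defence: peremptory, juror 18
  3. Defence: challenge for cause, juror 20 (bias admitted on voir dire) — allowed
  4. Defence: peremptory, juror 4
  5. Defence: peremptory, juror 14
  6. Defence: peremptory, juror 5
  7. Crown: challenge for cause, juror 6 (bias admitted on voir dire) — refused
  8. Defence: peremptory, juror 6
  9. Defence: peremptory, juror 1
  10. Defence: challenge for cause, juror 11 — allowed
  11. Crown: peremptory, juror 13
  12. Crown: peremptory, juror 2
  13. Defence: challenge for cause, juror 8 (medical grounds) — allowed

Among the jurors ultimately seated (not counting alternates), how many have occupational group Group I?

3

Removed: #1, #2, #4, #5, #6, #8, #11, #13, #14, #18, #19, #20.
Seated jurors 1–6: #3, #7, #9, #10, #12, #15 (alternates #16 not counted).
Of those, in Group I: #7, #9, #10 → 3.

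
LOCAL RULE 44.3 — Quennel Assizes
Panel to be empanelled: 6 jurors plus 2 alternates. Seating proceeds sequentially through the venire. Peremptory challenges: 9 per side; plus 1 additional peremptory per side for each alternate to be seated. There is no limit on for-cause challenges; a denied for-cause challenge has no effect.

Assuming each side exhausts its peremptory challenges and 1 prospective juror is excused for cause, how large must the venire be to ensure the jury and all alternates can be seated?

Seats to fill: 6 + 2 alternates = 8.
Peremptories: 9 + 1×2 = 11 per side × 2 sides = 22.
For-cause removals: 1.
Minimum venire: 8 + 22 + 1 = 31.

31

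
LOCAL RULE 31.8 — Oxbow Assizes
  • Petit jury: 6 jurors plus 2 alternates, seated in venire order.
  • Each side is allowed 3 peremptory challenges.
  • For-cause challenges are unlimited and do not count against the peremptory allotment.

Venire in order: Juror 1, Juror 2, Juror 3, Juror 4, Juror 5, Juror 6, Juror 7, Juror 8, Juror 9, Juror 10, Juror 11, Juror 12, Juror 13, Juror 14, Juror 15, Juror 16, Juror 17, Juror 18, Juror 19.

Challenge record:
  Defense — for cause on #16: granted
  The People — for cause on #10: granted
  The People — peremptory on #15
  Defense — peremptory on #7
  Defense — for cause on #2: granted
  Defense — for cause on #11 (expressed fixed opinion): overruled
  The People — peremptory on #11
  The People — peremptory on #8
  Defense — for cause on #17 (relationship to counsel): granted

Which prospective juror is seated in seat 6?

Removed: #2, #7, #8, #10, #11, #15, #16, #17.
Seating in order: seats 1–6 → #1, #3, #4, #5, #6, #9; alternates → #12, #13.
So seat 6 is #9.

9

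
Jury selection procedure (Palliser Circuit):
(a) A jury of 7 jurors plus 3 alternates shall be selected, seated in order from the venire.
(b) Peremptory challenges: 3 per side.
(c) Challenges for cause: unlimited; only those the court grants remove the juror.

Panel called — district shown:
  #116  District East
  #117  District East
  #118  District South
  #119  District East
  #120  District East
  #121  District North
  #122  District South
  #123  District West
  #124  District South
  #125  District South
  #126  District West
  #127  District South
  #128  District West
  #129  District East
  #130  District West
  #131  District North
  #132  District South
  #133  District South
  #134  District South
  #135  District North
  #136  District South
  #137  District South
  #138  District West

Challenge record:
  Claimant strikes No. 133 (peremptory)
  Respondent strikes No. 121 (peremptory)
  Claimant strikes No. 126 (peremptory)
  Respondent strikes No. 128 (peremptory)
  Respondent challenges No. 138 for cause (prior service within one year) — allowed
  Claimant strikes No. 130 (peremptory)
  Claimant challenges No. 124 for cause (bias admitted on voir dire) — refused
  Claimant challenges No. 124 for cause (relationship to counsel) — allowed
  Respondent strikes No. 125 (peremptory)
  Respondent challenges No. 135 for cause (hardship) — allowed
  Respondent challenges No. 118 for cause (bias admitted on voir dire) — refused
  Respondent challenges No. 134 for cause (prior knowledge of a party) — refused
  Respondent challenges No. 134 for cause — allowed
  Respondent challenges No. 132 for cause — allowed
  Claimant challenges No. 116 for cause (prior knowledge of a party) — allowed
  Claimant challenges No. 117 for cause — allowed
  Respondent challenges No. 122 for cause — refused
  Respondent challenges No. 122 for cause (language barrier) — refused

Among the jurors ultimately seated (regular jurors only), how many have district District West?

1

Removed: #116, #117, #121, #124, #125, #126, #128, #130, #132, #133, #134, #135, #138.
Seated jurors 1–7: #118, #119, #120, #122, #123, #127, #129 (alternates #131, #136, #137 not counted).
Of those, in District West: #123 → 1.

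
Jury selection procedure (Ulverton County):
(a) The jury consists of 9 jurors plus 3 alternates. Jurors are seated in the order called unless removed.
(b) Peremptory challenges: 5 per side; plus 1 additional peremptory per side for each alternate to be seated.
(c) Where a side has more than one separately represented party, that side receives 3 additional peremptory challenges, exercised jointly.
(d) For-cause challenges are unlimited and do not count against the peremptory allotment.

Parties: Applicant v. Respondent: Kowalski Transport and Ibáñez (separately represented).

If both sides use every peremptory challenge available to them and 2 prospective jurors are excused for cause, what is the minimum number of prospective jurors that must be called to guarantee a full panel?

33

Seats to fill: 9 + 3 alternates = 12.
Peremptories — Applicant: 5 + 1×3 = 8; Respondent: 5 + 1×3 + 3 = 11; total 19.
For-cause removals: 2.
Minimum venire: 12 + 19 + 2 = 33.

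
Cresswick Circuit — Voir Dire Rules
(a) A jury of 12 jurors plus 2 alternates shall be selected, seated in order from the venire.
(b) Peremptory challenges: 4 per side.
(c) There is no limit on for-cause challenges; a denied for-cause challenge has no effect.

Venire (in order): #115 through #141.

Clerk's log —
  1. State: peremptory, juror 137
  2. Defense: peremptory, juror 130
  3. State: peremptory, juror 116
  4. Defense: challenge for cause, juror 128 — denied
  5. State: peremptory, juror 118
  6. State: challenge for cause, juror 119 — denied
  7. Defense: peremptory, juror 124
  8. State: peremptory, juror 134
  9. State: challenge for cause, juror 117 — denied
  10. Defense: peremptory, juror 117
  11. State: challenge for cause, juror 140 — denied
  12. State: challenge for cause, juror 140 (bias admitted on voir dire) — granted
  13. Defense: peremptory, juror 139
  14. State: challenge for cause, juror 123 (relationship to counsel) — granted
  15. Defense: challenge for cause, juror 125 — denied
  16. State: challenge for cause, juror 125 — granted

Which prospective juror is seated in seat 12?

133

Removed: #116, #117, #118, #123, #124, #125, #130, #134, #137, #139, #140. (#119, #128 stay — for-cause denied.)
Seating in order: seats 1–12 → #115, #119, #120, #121, #122, #126, #127, #128, #129, #131, #132, #133; alternates → #135, #136.
So seat 12 is #133.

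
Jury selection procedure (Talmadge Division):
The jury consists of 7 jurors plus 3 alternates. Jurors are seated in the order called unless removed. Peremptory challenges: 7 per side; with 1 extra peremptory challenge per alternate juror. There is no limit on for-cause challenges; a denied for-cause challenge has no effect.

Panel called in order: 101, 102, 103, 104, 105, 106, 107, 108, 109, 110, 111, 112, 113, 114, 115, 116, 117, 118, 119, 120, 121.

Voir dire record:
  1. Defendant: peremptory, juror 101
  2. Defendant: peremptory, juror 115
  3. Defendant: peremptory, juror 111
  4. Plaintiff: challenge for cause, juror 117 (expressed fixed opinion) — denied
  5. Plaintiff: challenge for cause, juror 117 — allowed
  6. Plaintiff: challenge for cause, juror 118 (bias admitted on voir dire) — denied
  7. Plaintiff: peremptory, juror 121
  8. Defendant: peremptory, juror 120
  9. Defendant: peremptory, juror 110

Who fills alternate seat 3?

113

Removed: #101, #110, #111, #115, #117, #120, #121. (#118 stays — for-cause denied.)
Seating in order: seats 1–7 → #102, #103, #104, #105, #106, #107, #108; alternates → #109, #112, #113.
So alternate 3 is #113.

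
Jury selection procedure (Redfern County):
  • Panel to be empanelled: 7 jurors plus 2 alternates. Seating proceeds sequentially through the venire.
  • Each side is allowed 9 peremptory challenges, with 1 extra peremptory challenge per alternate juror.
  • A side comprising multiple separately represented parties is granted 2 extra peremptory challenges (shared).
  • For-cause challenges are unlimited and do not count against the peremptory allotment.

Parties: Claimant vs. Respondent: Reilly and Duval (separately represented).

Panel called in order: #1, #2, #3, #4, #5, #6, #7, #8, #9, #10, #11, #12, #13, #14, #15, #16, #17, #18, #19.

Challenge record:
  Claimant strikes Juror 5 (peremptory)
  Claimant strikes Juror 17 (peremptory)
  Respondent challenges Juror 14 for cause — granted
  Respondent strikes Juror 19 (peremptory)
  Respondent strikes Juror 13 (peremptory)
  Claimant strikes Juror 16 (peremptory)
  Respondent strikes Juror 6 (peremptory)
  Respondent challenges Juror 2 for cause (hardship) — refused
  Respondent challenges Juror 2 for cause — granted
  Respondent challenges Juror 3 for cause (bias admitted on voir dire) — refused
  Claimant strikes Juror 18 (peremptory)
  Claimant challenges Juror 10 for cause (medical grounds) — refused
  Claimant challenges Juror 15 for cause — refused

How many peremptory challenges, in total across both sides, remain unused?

17

Claimant allotment: 9 base + 1 × 2 alternates = 11. Respondent allotment: 9 base + 1 × 2 alternates + 2 multi-party = 13.
Claimant peremptories used: #5, #17, #16, #18 — 4 (for-cause on #10, #15 don't count).
Respondent peremptories used: #19, #13, #6 — 3 (for-cause on #14, #2, #2, #3 don't count).
Remaining: (11 − 4) + (13 − 3) = 17.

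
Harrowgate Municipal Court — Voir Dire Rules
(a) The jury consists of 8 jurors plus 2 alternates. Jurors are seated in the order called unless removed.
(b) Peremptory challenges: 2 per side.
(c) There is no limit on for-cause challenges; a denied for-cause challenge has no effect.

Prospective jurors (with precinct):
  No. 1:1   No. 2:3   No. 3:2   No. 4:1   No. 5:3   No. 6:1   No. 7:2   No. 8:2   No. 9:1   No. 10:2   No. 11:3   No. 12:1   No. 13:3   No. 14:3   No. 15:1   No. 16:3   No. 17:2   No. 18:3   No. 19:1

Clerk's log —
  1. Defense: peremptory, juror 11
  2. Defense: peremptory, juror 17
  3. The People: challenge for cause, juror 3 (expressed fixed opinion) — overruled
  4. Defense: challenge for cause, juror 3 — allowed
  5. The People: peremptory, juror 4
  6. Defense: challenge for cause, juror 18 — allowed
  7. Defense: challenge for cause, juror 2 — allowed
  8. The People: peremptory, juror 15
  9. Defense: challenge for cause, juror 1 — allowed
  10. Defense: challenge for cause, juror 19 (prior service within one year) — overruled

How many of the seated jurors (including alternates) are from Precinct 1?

3

Removed: #1, #2, #3, #4, #11, #15, #17, #18.
Seated (10 incl. alternates): #5, #6, #7, #8, #9, #10, #12, #13, #14, #16.
Of those, in Precinct 1: #6, #9, #12 → 3.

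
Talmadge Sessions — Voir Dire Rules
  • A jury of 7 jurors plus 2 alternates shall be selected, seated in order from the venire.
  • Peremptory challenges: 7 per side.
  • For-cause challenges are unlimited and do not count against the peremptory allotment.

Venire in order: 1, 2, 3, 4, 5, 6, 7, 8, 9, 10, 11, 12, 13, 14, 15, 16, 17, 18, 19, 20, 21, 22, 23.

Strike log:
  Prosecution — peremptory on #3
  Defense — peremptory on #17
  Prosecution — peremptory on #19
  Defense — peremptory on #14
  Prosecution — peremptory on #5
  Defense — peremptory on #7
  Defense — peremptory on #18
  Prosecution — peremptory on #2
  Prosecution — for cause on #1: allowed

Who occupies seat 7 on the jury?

12

Removed: #1, #2, #3, #5, #7, #14, #17, #18, #19.
Seating in order: seats 1–7 → #4, #6, #8, #9, #10, #11, #12; alternates → #13, #15.
So seat 7 is #12.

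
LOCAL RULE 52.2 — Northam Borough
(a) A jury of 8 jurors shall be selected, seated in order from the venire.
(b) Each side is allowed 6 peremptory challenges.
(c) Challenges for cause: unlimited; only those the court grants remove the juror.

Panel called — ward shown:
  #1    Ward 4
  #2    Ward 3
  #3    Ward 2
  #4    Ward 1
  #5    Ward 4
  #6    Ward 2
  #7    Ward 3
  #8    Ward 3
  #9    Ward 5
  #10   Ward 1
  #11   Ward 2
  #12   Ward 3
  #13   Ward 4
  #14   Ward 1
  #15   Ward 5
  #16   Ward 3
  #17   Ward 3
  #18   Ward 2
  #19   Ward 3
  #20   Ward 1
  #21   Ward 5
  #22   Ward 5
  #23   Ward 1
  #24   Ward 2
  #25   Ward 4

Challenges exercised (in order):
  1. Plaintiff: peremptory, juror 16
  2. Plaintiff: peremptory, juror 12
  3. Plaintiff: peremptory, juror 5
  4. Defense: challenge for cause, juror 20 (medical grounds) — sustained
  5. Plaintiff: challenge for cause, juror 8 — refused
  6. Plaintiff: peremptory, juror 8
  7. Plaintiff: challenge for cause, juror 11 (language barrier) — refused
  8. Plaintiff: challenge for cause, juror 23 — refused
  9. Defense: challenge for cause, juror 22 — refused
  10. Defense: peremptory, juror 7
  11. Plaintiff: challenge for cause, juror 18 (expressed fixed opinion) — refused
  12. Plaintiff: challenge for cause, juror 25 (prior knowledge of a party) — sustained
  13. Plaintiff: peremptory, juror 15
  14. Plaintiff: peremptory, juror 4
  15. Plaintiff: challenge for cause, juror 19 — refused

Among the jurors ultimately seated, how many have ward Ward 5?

Removed: #4, #5, #7, #8, #12, #15, #16, #20, #25.
Seated jurors 1–8: #1, #2, #3, #6, #9, #10, #11, #13.
Of those, in Ward 5: #9 → 1.

1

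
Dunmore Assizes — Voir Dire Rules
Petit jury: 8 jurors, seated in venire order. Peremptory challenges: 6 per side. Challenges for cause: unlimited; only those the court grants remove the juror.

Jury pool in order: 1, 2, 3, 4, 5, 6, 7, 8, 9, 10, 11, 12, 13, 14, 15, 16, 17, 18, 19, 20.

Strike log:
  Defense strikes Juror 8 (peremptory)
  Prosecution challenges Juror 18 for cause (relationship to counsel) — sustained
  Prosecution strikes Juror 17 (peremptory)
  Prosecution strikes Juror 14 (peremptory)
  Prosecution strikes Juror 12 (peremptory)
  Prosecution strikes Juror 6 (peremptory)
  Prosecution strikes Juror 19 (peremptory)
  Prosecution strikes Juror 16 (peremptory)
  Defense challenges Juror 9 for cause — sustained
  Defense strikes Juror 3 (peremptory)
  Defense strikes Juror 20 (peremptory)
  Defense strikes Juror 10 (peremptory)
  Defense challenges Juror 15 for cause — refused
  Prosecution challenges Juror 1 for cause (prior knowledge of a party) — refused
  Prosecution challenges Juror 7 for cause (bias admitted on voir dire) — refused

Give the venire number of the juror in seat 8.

Removed: #3, #6, #8, #9, #10, #12, #14, #16, #17, #18, #19, #20. (#1, #7, #15 stay — for-cause denied.)
Seating in order: seats 1–8 → #1, #2, #4, #5, #7, #11, #13, #15.
So seat 8 is #15.

15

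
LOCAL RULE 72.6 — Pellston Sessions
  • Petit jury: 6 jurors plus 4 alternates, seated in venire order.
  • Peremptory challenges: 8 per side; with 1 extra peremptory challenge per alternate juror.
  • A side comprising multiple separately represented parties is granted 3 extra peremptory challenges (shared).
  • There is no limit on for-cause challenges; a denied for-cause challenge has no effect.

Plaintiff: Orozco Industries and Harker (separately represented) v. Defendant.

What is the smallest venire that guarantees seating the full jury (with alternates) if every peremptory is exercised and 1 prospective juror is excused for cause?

38

Seats to fill: 6 + 4 alternates = 10.
Peremptories — Plaintiff: 8 + 1×4 + 3 = 15; Defendant: 8 + 1×4 = 12; total 27.
For-cause removals: 1.
Minimum venire: 10 + 27 + 1 = 38.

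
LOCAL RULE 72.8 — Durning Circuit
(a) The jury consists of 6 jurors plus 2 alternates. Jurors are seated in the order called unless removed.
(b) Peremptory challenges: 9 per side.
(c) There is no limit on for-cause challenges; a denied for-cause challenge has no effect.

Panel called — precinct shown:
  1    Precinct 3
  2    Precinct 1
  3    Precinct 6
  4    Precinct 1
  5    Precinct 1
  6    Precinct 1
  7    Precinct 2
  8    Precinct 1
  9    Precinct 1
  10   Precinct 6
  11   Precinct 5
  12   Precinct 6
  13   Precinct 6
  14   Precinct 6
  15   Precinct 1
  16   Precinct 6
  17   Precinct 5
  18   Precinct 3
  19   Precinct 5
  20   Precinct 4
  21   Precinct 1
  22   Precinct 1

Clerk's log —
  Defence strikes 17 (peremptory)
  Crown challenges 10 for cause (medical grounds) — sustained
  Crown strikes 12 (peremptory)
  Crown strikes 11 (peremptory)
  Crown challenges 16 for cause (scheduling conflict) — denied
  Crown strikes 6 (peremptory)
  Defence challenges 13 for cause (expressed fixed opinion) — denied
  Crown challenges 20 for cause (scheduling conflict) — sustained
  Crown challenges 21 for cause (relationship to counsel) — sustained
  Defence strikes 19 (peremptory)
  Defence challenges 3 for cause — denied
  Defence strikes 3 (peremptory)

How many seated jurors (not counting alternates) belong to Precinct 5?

Removed: #3, #6, #10, #11, #12, #17, #19, #20, #21.
Seated jurors 1–6: #1, #2, #4, #5, #7, #8 (alternates #9, #13 not counted).
None of those are in Precinct 5 → 0.

0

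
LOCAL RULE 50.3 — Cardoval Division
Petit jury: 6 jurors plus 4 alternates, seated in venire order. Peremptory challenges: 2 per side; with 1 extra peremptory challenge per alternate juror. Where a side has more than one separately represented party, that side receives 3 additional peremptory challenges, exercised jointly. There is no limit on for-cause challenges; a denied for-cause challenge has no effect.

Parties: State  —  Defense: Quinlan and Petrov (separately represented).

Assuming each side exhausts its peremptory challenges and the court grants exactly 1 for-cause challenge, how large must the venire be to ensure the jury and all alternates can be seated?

26

Seats to fill: 6 + 4 alternates = 10.
Peremptories — State: 2 + 1×4 = 6; Defense: 2 + 1×4 + 3 = 9; total 15.
For-cause removals: 1.
Minimum venire: 10 + 15 + 1 = 26.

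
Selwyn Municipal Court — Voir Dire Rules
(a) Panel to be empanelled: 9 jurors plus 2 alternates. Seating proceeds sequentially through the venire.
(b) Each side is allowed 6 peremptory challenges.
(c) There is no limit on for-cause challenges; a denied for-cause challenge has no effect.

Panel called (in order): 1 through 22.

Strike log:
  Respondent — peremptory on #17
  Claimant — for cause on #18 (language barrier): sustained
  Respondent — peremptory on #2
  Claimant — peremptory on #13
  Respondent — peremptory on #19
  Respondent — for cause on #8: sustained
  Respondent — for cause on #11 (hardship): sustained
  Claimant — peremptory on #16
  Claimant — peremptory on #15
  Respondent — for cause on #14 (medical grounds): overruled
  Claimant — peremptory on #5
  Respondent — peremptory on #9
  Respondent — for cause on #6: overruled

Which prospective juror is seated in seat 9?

Removed: #2, #5, #8, #9, #11, #13, #15, #16, #17, #18, #19. (#6, #14 stay — for-cause denied.)
Seating in order: seats 1–9 → #1, #3, #4, #6, #7, #10, #12, #14, #20; alternates → #21, #22.
So seat 9 is #20.

20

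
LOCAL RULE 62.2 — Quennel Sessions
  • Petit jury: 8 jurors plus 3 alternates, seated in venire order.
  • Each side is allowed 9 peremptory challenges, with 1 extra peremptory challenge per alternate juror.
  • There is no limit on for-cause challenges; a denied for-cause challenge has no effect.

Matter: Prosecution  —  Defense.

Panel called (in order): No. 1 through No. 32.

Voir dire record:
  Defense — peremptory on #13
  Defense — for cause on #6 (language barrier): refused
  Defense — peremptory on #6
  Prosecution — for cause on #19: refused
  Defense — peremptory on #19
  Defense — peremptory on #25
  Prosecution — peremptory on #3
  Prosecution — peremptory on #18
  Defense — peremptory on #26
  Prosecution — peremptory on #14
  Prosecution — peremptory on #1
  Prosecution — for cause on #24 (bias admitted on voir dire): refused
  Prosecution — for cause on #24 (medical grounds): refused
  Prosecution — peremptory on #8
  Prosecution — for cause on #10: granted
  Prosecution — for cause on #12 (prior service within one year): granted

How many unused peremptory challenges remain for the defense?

7

Defense allotment: 9 base + 1 × 3 alternates = 12.
Defense peremptories used: #13, #6, #19, #25, #26 — 5 (the for-cause on #6 doesn't count).
Remaining: 12 − 5 = 7.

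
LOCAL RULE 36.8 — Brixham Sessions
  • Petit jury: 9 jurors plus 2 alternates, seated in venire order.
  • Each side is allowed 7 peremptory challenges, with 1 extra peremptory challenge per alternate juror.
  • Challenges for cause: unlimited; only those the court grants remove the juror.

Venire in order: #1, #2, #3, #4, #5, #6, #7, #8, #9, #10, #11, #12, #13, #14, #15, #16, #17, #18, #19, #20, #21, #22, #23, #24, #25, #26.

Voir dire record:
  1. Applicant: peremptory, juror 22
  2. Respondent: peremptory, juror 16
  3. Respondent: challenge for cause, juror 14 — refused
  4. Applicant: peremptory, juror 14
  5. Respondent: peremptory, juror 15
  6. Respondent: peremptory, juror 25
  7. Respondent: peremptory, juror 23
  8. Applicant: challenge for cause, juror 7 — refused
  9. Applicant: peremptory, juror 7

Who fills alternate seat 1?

Removed: #7, #14, #15, #16, #22, #23, #25.
Seating in order: seats 1–9 → #1, #2, #3, #4, #5, #6, #8, #9, #10; alternates → #11, #12.
So alternate 1 is #11.

11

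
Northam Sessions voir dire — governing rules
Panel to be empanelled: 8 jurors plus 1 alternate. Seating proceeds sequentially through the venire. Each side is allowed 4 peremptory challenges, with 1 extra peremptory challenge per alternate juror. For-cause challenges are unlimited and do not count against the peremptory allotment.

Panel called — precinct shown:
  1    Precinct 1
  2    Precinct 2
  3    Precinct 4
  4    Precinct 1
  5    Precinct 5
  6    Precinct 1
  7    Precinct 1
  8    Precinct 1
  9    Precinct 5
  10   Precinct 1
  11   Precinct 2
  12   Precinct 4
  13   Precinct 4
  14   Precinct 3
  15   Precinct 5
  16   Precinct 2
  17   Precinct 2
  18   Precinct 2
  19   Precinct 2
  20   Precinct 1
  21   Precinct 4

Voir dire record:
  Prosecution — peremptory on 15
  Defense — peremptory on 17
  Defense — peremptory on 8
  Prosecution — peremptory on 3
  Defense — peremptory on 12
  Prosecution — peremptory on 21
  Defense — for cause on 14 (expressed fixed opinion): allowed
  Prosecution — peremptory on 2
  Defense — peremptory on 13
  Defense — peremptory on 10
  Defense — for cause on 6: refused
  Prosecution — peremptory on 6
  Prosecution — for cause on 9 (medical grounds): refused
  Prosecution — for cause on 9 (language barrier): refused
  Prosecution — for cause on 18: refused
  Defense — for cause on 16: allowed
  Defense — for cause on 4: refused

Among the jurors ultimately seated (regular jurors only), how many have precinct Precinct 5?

Removed: #2, #3, #6, #8, #10, #12, #13, #14, #15, #16, #17, #21.
Seated jurors 1–8: #1, #4, #5, #7, #9, #11, #18, #19 (alternates #20 not counted).
Of those, in Precinct 5: #5, #9 → 2.

2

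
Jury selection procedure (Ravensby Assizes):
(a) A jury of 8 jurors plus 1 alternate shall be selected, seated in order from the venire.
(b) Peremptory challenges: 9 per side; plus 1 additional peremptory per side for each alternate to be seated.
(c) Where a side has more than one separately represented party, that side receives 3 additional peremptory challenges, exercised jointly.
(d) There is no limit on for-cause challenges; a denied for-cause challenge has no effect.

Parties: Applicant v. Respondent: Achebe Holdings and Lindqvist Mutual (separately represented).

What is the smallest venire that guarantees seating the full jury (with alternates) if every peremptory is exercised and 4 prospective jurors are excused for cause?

36

Seats to fill: 8 + 1 alternates = 9.
Peremptories — Applicant: 9 + 1×1 = 10; Respondent: 9 + 1×1 + 3 = 13; total 23.
For-cause removals: 4.
Minimum venire: 9 + 23 + 4 = 36.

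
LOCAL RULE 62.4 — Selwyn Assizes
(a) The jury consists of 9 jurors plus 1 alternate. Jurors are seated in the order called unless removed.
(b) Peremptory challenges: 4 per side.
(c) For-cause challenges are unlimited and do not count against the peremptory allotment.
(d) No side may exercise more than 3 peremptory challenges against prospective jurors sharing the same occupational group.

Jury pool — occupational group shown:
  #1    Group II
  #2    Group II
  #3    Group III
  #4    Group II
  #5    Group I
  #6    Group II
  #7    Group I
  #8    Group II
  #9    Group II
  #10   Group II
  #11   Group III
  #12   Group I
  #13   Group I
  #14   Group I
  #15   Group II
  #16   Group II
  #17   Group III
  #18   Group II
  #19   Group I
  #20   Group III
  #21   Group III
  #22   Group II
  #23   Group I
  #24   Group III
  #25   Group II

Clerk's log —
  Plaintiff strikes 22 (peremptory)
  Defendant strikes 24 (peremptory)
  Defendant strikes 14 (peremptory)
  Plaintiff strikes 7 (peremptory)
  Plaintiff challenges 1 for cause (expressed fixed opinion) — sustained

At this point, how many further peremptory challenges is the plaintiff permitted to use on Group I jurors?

2

Plaintiff peremptories so far: #22, #7 — 2 of 4 used, 2 left overall.
Against Group I: #7 — 1 used; per-group cap 3 leaves 2.
Binding limit: min(2, 2) = 2.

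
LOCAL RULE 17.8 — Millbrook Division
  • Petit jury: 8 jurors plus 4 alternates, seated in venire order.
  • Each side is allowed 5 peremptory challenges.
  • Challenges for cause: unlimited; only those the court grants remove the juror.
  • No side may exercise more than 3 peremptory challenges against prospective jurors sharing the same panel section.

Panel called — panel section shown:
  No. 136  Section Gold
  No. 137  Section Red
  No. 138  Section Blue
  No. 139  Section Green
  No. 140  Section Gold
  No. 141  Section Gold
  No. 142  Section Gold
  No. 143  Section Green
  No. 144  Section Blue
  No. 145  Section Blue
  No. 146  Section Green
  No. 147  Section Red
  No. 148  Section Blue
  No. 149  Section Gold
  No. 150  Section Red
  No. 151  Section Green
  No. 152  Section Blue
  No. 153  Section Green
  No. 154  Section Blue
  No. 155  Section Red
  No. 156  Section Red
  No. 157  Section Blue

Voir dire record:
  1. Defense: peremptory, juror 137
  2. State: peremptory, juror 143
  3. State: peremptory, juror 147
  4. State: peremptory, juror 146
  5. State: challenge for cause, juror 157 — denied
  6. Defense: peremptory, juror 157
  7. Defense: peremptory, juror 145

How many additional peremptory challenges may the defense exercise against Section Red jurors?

2

Defense peremptories so far: #137, #157, #145 — 3 of 5 used, 2 left overall.
Against Section Red: #137 — 1 used; per-section cap 3 leaves 2.
Binding limit: min(2, 2) = 2.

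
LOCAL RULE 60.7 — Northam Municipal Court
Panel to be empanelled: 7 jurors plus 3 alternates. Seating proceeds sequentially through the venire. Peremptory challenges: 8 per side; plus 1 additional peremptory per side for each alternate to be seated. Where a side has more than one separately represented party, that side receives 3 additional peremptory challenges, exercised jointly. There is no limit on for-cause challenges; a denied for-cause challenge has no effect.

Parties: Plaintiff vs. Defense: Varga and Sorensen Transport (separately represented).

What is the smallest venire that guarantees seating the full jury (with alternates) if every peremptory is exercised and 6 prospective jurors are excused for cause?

Seats to fill: 7 + 3 alternates = 10.
Peremptories — Plaintiff: 8 + 1×3 = 11; Defense: 8 + 1×3 + 3 = 14; total 25.
For-cause removals: 6.
Minimum venire: 10 + 25 + 6 = 41.

41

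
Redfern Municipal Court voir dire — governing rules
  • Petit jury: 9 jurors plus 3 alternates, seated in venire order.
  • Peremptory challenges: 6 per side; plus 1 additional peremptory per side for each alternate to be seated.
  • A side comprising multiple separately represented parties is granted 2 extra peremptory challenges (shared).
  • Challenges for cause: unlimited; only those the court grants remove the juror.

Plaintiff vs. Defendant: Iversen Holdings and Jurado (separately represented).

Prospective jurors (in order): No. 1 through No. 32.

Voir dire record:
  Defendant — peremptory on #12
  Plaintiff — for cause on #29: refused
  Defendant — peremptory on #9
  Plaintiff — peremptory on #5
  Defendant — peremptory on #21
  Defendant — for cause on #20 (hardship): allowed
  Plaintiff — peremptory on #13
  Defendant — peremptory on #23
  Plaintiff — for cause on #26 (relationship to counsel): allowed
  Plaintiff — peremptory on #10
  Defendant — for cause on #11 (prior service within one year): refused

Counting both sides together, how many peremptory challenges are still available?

13

Plaintiff allotment: 6 base + 1 × 3 alternates = 9. Defendant allotment: 6 base + 1 × 3 alternates + 2 multi-party = 11.
Plaintiff peremptories used: #5, #13, #10 — 3 (for-cause on #29, #26 don't count).
Defendant peremptories used: #12, #9, #21, #23 — 4 (for-cause on #20, #11 don't count).
Remaining: (9 − 3) + (11 − 4) = 13.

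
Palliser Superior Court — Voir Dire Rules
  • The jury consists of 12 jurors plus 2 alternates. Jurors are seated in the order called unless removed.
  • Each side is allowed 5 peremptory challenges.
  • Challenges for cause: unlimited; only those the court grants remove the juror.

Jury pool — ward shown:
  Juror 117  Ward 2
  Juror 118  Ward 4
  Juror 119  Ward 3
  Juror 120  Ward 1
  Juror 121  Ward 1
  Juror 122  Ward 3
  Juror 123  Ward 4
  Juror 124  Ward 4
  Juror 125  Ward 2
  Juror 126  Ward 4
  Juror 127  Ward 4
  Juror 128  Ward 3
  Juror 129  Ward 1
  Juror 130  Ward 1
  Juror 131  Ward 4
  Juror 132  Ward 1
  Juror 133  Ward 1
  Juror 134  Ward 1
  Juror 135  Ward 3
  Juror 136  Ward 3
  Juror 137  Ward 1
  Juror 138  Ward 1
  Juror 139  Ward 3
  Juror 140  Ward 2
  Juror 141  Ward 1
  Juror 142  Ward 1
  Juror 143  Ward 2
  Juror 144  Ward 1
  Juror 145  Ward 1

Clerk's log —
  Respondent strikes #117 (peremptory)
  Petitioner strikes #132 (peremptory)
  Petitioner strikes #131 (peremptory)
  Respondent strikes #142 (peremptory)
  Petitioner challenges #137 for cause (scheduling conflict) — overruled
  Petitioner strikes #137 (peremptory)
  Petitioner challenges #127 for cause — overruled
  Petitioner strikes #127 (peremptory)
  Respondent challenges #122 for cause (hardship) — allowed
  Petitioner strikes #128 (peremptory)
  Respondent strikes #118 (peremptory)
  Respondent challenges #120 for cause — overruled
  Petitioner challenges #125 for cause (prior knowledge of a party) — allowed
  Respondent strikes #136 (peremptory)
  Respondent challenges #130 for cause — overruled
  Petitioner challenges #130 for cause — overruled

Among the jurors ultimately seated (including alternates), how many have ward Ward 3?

3

Removed: #117, #118, #122, #125, #127, #128, #131, #132, #136, #137, #142.
Seated (14 incl. alternates): #119, #120, #121, #123, #124, #126, #129, #130, #133, #134, #135, #138, #139, #140.
Of those, in Ward 3: #119, #135, #139 → 3.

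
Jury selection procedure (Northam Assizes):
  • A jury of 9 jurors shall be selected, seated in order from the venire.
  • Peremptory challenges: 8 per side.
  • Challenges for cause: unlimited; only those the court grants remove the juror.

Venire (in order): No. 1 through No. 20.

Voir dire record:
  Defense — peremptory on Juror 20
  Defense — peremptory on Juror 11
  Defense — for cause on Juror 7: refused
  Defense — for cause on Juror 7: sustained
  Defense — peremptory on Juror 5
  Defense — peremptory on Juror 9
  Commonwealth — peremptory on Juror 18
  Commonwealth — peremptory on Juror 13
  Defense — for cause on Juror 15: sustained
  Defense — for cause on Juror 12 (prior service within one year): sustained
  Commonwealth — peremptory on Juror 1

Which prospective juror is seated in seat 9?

Removed: #1, #5, #7, #9, #11, #12, #13, #15, #18, #20.
Filling seats in venire order through position 9: #2, #3, #4, #6, #8, #10, #14, #16, #17.
So seat 9 is #17.

17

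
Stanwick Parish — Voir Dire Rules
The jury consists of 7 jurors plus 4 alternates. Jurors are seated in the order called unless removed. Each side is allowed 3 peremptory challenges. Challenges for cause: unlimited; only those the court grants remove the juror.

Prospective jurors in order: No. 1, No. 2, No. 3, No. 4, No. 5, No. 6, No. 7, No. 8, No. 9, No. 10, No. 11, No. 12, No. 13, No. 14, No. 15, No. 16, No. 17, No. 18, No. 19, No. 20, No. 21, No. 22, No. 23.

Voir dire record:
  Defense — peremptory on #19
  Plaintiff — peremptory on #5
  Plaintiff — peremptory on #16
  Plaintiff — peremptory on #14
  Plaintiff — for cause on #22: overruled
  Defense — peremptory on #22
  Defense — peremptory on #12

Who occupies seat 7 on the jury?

Removed: #5, #12, #14, #16, #19, #22.
Seating in order: seats 1–7 → #1, #2, #3, #4, #6, #7, #8; alternates → #9, #10, #11, #13.
So seat 7 is #8.

8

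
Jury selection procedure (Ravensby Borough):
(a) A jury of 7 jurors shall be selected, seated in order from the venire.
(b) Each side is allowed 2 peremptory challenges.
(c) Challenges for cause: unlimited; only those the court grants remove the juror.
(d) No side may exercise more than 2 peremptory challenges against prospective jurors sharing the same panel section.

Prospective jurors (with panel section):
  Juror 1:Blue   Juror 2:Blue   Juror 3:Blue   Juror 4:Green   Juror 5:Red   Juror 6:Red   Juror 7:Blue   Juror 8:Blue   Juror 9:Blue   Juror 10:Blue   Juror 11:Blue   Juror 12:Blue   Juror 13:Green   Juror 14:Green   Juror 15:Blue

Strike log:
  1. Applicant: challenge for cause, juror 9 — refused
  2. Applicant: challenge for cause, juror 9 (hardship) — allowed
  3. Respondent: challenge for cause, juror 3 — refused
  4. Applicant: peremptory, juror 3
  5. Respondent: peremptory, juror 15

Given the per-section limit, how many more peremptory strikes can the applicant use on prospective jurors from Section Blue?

1

Applicant peremptories so far: #3 — 1 of 2 used, 1 left overall.
Against Section Blue: #3 — 1 used; per-section cap 2 leaves 1.
Binding limit: min(1, 1) = 1.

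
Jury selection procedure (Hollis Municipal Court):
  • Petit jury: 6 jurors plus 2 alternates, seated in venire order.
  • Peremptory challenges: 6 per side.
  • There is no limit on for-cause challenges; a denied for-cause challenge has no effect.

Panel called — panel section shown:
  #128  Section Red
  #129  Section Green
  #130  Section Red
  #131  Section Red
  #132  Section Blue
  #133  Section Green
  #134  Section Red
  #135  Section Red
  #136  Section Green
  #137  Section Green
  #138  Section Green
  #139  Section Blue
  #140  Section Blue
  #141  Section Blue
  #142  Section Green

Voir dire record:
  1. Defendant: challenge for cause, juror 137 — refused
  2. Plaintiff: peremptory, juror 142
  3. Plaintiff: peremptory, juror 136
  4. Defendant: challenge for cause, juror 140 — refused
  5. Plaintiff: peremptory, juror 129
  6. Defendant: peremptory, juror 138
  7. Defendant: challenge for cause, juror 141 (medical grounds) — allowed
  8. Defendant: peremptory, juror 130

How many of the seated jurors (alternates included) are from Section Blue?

Removed: #129, #130, #136, #138, #141, #142.
Seated (8 incl. alternates): #128, #131, #132, #133, #134, #135, #137, #139.
Of those, in Section Blue: #132, #139 → 2.

2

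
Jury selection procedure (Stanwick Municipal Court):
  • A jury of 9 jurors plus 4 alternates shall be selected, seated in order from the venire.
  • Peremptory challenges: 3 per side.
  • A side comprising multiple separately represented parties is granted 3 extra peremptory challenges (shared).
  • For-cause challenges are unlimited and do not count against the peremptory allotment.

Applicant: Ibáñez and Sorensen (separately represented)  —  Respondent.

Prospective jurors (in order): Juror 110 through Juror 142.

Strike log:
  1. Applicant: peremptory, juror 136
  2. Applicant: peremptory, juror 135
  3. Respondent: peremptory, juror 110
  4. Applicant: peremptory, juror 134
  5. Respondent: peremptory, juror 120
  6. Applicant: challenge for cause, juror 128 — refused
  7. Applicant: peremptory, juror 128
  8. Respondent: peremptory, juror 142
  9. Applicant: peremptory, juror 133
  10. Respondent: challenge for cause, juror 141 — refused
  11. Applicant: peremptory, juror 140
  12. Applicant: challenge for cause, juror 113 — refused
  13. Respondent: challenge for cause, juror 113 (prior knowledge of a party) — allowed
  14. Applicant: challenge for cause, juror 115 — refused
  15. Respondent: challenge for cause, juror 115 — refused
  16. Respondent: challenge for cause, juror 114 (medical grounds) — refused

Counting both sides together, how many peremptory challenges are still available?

Applicant allotment: 3 base + 3 multi-party = 6. Respondent allotment: 3.
Applicant peremptories used: #136, #135, #134, #128, #133, #140 — 6 (for-cause on #128, #113, #115 don't count).
Respondent peremptories used: #110, #120, #142 — 3 (for-cause on #141, #113, #115, #114 don't count).
Remaining: (6 − 6) + (3 − 3) = 0.

0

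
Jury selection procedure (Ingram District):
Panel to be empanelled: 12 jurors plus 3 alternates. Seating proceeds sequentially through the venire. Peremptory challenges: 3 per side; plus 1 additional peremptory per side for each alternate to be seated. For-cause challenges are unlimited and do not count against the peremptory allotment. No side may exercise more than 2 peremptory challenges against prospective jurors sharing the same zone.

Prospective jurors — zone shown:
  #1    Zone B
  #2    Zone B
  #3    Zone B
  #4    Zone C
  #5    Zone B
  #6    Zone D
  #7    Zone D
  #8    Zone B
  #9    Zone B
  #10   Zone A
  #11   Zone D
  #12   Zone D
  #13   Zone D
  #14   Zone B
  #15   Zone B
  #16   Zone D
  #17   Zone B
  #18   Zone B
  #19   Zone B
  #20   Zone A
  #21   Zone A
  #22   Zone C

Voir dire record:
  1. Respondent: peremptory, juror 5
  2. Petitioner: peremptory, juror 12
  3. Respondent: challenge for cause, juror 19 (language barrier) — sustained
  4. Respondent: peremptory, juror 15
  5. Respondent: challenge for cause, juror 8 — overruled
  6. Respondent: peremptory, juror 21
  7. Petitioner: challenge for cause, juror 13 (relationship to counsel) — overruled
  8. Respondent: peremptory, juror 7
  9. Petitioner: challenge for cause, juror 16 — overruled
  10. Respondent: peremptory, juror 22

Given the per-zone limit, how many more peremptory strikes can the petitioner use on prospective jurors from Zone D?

1

Petitioner peremptories so far: #12 — 1 of 6 used, 5 left overall.
Against Zone D: #12 — 1 used; per-zone cap 2 leaves 1.
Binding limit: min(5, 1) = 1.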